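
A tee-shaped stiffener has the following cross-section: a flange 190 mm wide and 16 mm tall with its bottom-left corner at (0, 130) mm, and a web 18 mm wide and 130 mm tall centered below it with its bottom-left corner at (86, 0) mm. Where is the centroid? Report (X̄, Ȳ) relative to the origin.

X̄ = 95.00 mm, Ȳ = 106.25 mm

web: A = 18 × 130 = 2340.00, centroid at (95.00, 65.00).
flange: A = 190 × 16 = 3040.00, centroid at (95.00, 138.00).
ΣA = 5380.00 mm²
ΣAX̄ = (2340.00)(95.00) + (3040.00)(95.00) = 511100.00 mm³
ΣAȲ = (2340.00)(65.00) + (3040.00)(138.00) = 571620.00 mm³
X̄ = 511100.00 / 5380.00 = 95.00 mm
Ȳ = 571620.00 / 5380.00 = 106.25 mm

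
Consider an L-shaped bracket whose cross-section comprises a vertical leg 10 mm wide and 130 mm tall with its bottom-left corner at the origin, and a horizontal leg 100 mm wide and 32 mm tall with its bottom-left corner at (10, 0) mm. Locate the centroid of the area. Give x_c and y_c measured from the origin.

Part | A | x̄ᵢ | ȳᵢ | A·x̄ᵢ | A·ȳᵢ
vertical leg | 1300.00 | 5.00 | 65.00 | 6500.00 | 84500.00
horizontal leg | 3200.00 | 60.00 | 16.00 | 192000.00 | 51200.00
Σ | 4500.00 |  |  | 198500.00 | 135700.00
x_c = 198500.00 / 4500.00 = 44.11 mm
y_c = 135700.00 / 4500.00 = 30.16 mm

x_c = 44.11 mm, y_c = 30.16 mm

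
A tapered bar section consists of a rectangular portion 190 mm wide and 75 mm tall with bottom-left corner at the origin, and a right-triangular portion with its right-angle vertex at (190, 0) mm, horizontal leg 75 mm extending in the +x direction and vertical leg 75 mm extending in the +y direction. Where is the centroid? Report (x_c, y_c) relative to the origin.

x_c = 114.78 mm, y_c = 35.44 mm

Part | A | x̄ᵢ | ȳᵢ | A·x̄ᵢ | A·ȳᵢ
rectangular portion | 14250.00 | 95.00 | 37.50 | 1353750.00 | 534375.00
triangular portion | 2812.50 | 215.00 | 25.00 | 604687.50 | 70312.50
Σ | 17062.50 |  |  | 1958437.50 | 604687.50
x_c = 1958437.50 / 17062.50 = 114.78 mm
y_c = 604687.50 / 17062.50 = 35.44 mm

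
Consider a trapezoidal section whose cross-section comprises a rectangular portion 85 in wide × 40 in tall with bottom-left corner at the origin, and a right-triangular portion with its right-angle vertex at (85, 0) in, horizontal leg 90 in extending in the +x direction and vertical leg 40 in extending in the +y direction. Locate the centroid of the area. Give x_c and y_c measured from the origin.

rectangular portion: A = 85 × 40 = 3400.00, centroid at (42.50, 20.00).
triangular portion: A = ½·90·40 = 1800.00, centroid at (115.00, 13.33).
ΣA = 5200.00 in², ΣAx_c = 351500.00 in³, ΣAy_c = 92000.00 in³.
x_c = 351500.00/5200.00 = 67.60 in; y_c = 92000.00/5200.00 = 17.69 in.

x_c = 67.60 in, y_c = 17.69 in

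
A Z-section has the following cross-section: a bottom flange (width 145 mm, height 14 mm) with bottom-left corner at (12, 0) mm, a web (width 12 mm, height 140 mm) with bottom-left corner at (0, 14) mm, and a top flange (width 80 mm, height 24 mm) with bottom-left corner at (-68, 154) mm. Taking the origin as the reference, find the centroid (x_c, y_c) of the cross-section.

x_c = 22.71 mm, y_c = 84.20 mm

bottom flange: A = 145 × 14 = 2030.00, centroid at (84.50, 7.00).
web: A = 12 × 140 = 1680.00, centroid at (6.00, 84.00).
top flange: A = 80 × 24 = 1920.00, centroid at (-28.00, 166.00).
ΣA = 5630.00 mm²
ΣAx_c = (2030.00)(84.50) + (1680.00)(6.00) + (1920.00)(-28.00) = 127855.00 mm³
ΣAy_c = (2030.00)(7.00) + (1680.00)(84.00) + (1920.00)(166.00) = 474050.00 mm³
x_c = 127855.00 / 5630.00 = 22.71 mm
y_c = 474050.00 / 5630.00 = 84.20 mm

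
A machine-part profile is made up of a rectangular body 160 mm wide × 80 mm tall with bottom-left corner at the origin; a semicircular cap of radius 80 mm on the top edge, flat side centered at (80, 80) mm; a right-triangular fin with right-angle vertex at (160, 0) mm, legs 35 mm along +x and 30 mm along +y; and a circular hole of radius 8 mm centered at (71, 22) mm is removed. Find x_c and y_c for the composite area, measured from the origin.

x_c = 82.15 mm, y_c = 71.55 mm

rectangular body: A = 160 × 80 = 12800.00, centroid at (80.00, 40.00).
semicircular top: A = ½π·80² = 10053.10, centroid at (80.00, 113.95).
triangular fin: A = ½·35·30 = 525.00, centroid at (171.67, 10.00).
hole: A = −π·8² = -201.06, centroid at (71.00, 22.00).
ΣA = 23177.03 mm²
ΣAx_c = (12800.00)(80.00) + (10053.10)(80.00) + (525.00)(171.67) + (-201.06)(71.00) = 1904097.32 mm³
ΣAy_c = (12800.00)(40.00) + (10053.10)(113.95) + (525.00)(10.00) + (-201.06)(22.00) = 1658407.69 mm³
x_c = 1904097.32 / 23177.03 = 82.15 mm
y_c = 1658407.69 / 23177.03 = 71.55 mm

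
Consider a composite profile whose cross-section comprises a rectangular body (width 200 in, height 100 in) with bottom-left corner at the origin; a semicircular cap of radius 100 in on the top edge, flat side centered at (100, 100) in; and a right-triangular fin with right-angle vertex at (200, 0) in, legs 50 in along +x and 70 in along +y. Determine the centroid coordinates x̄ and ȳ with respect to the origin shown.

rectangular body: A = 200 × 100 = 20000.00, centroid at (100.00, 50.00).
semicircular top: A = ½π·100² = 15707.96, centroid at (100.00, 142.44).
triangular fin: A = ½·50·70 = 1750.00, centroid at (216.67, 23.33).
ΣA = 37457.96 in², ΣAx̄ = 3949962.99 in³, ΣAȳ = 3278296.33 in³.
x̄ = 3949962.99/37457.96 = 105.45 in; ȳ = 3278296.33/37457.96 = 87.52 in.

x̄ = 105.45 in, ȳ = 87.52 in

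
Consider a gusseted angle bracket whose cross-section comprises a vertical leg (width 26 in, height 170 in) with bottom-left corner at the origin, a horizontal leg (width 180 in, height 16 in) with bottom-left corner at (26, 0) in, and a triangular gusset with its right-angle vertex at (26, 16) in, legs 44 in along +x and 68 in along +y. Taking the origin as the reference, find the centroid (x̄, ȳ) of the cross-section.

x̄ = 51.43 in, ȳ = 51.91 in

vertical leg: A = 26 × 170 = 4420.00, centroid at (13.00, 85.00).
horizontal leg: A = 180 × 16 = 2880.00, centroid at (116.00, 8.00).
gusset: A = ½·44·68 = 1496.00, centroid at (40.67, 38.67).
ΣA = 8796.00 in²
ΣAx̄ = (4420.00)(13.00) + (2880.00)(116.00) + (1496.00)(40.67) = 452377.33 in³
ΣAȳ = (4420.00)(85.00) + (2880.00)(8.00) + (1496.00)(38.67) = 456585.33 in³
x̄ = 452377.33 / 8796.00 = 51.43 in
ȳ = 456585.33 / 8796.00 = 51.91 in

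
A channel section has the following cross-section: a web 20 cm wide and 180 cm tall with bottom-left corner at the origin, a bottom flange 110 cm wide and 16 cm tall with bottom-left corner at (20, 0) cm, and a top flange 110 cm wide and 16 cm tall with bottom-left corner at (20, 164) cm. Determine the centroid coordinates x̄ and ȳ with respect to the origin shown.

web: A = 20 × 180 = 3600.00, centroid at (10.00, 90.00).
bottom flange: A = 110 × 16 = 1760.00, centroid at (75.00, 8.00).
top flange: A = 110 × 16 = 1760.00, centroid at (75.00, 172.00).
ΣA = 7120.00 cm²
ΣAx̄ = (3600.00)(10.00) + (1760.00)(75.00) + (1760.00)(75.00) = 300000.00 cm³
ΣAȳ = (3600.00)(90.00) + (1760.00)(8.00) + (1760.00)(172.00) = 640800.00 cm³
x̄ = 300000.00 / 7120.00 = 42.13 cm
ȳ = 640800.00 / 7120.00 = 90.00 cm

x̄ = 42.13 cm, ȳ = 90.00 cm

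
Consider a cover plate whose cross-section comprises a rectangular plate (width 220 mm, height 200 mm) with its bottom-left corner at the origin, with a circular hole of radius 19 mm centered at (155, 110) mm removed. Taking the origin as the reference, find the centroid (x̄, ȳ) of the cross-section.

plate: A = 220 × 200 = 44000.00, centroid at (110.00, 100.00).
hole: A = −π·19² = -1134.11, centroid at (155.00, 110.00).
ΣA = 42865.89 mm², ΣAx̄ = 4664212.18 mm³, ΣAȳ = 4275247.36 mm³.
x̄ = 4664212.18/42865.89 = 108.81 mm; ȳ = 4275247.36/42865.89 = 99.74 mm.

x̄ = 108.81 mm, ȳ = 99.74 mm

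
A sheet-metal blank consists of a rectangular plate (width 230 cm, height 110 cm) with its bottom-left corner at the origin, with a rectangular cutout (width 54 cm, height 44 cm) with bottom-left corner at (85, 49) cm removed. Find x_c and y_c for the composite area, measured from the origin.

Part | A | x̄ᵢ | ȳᵢ | A·x̄ᵢ | A·ȳᵢ
plate | 25300.00 | 115.00 | 55.00 | 2909500.00 | 1391500.00
hole | -2376.00 | 112.00 | 71.00 | -266112.00 | -168696.00
Σ | 22924.00 |  |  | 2643388.00 | 1222804.00
x_c = 2643388.00 / 22924.00 = 115.31 cm
y_c = 1222804.00 / 22924.00 = 53.34 cm

x_c = 115.31 cm, y_c = 53.34 cm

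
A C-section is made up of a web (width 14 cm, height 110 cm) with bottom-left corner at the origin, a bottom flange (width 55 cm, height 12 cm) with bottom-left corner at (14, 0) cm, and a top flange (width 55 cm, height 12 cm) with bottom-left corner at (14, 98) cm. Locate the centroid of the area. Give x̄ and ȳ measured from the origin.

web: A = 14 × 110 = 1540.00, centroid at (7.00, 55.00).
bottom flange: A = 55 × 12 = 660.00, centroid at (41.50, 6.00).
top flange: A = 55 × 12 = 660.00, centroid at (41.50, 104.00).
ΣA = 2860.00 cm²
ΣAx̄ = (1540.00)(7.00) + (660.00)(41.50) + (660.00)(41.50) = 65560.00 cm³
ΣAȳ = (1540.00)(55.00) + (660.00)(6.00) + (660.00)(104.00) = 157300.00 cm³
x̄ = 65560.00 / 2860.00 = 22.92 cm
ȳ = 157300.00 / 2860.00 = 55.00 cm

x̄ = 22.92 cm, ȳ = 55.00 cm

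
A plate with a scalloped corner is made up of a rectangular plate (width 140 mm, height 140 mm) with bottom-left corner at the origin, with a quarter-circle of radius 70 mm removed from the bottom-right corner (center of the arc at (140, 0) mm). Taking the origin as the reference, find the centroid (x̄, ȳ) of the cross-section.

x̄ = 60.16 mm, ȳ = 79.84 mm

plate: A = 140 × 140 = 19600.00, centroid at (70.00, 70.00).
removed quarter-circle: A = −¼π·70² = -3848.45, centroid at (110.29, 29.71).
ΣA = 15751.55 mm²
ΣAx̄ = (19600.00)(70.00) + (-3848.45)(110.29) = 947550.19 mm³
ΣAȳ = (19600.00)(70.00) + (-3848.45)(29.71) = 1257666.67 mm³
x̄ = 947550.19 / 15751.55 = 60.16 mm
ȳ = 1257666.67 / 15751.55 = 79.84 mm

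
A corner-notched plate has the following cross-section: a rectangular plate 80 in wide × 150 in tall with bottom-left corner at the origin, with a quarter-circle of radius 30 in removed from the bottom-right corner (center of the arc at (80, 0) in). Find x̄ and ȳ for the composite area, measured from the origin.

Part | A | x̄ᵢ | ȳᵢ | A·x̄ᵢ | A·ȳᵢ
plate | 12000.00 | 40.00 | 75.00 | 480000.00 | 900000.00
removed quarter-circle | -706.86 | 67.27 | 12.73 | -47548.67 | -9000.00
Σ | 11293.14 |  |  | 432451.33 | 891000.00
x̄ = 432451.33 / 11293.14 = 38.29 in
ȳ = 891000.00 / 11293.14 = 78.90 in

x̄ = 38.29 in, ȳ = 78.90 in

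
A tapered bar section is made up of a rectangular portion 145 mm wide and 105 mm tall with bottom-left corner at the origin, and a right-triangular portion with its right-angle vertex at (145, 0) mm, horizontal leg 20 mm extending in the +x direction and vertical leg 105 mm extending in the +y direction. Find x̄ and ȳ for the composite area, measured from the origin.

Part | A | x̄ᵢ | ȳᵢ | A·x̄ᵢ | A·ȳᵢ
rectangular portion | 15225.00 | 72.50 | 52.50 | 1103812.50 | 799312.50
triangular portion | 1050.00 | 151.67 | 35.00 | 159250.00 | 36750.00
Σ | 16275.00 |  |  | 1263062.50 | 836062.50
x̄ = 1263062.50 / 16275.00 = 77.61 mm
ȳ = 836062.50 / 16275.00 = 51.37 mm

x̄ = 77.61 mm, ȳ = 51.37 mm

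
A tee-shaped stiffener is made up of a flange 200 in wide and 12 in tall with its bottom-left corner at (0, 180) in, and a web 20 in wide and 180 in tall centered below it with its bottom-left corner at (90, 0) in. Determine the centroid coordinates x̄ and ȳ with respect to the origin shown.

x̄ = 100.00 in, ȳ = 128.40 in

web: A = 20 × 180 = 3600.00, centroid at (100.00, 90.00).
flange: A = 200 × 12 = 2400.00, centroid at (100.00, 186.00).
ΣA = 6000.00 in², ΣAx̄ = 600000.00 in³, ΣAȳ = 770400.00 in³.
x̄ = 600000.00/6000.00 = 100.00 in; ȳ = 770400.00/6000.00 = 128.40 in.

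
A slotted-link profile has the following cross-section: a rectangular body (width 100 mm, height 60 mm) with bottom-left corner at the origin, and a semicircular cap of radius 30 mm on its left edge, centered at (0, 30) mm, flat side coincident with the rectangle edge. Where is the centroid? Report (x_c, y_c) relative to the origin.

x_c = 38.04 mm, y_c = 30.00 mm

rectangular body: A = 100 × 60 = 6000.00, centroid at (50.00, 30.00).
semicircular end: A = ½π·30² = 1413.72, centroid at (-12.73, 30.00).
ΣA = 7413.72 mm²
ΣAx_c = (6000.00)(50.00) + (1413.72)(-12.73) = 282000.00 mm³
ΣAy_c = (6000.00)(30.00) + (1413.72)(30.00) = 222411.50 mm³
x_c = 282000.00 / 7413.72 = 38.04 mm
y_c = 222411.50 / 7413.72 = 30.00 mm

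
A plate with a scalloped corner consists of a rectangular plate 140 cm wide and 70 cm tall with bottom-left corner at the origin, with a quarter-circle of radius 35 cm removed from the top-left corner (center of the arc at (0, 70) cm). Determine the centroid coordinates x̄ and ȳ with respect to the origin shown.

Part | A | x̄ᵢ | ȳᵢ | A·x̄ᵢ | A·ȳᵢ
plate | 9800.00 | 70.00 | 35.00 | 686000.00 | 343000.00
removed quarter-circle | -962.11 | 14.85 | 55.15 | -14291.67 | -53056.23
Σ | 8837.89 |  |  | 671708.33 | 289943.77
x̄ = 671708.33 / 8837.89 = 76.00 cm
ȳ = 289943.77 / 8837.89 = 32.81 cm

x̄ = 76.00 cm, ȳ = 32.81 cm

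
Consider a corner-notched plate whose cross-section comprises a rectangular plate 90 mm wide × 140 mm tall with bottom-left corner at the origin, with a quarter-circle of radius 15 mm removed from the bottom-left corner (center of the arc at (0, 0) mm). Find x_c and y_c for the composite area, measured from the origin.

plate: A = 90 × 140 = 12600.00, centroid at (45.00, 70.00).
removed quarter-circle: A = −¼π·15² = -176.71, centroid at (6.37, 6.37).
ΣA = 12423.29 mm²
ΣAx_c = (12600.00)(45.00) + (-176.71)(6.37) = 565875.00 mm³
ΣAy_c = (12600.00)(70.00) + (-176.71)(6.37) = 880875.00 mm³
x_c = 565875.00 / 12423.29 = 45.55 mm
y_c = 880875.00 / 12423.29 = 70.91 mm

x_c = 45.55 mm, y_c = 70.91 mm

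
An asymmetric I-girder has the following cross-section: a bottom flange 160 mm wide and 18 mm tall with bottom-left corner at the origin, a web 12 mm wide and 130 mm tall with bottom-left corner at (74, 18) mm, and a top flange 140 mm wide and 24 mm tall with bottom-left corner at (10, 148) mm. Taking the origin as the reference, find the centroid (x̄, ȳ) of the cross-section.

bottom flange: A = 160 × 18 = 2880.00, centroid at (80.00, 9.00).
web: A = 12 × 130 = 1560.00, centroid at (80.00, 83.00).
top flange: A = 140 × 24 = 3360.00, centroid at (80.00, 160.00).
ΣA = 7800.00 mm²
ΣAx̄ = (2880.00)(80.00) + (1560.00)(80.00) + (3360.00)(80.00) = 624000.00 mm³
ΣAȳ = (2880.00)(9.00) + (1560.00)(83.00) + (3360.00)(160.00) = 693000.00 mm³
x̄ = 624000.00 / 7800.00 = 80.00 mm
ȳ = 693000.00 / 7800.00 = 88.85 mm

x̄ = 80.00 mm, ȳ = 88.85 mm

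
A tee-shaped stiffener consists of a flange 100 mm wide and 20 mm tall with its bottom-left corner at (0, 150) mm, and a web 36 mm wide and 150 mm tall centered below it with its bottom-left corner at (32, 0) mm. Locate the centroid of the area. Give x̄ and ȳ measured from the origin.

x̄ = 50.00 mm, ȳ = 97.97 mm

web: A = 36 × 150 = 5400.00, centroid at (50.00, 75.00).
flange: A = 100 × 20 = 2000.00, centroid at (50.00, 160.00).
ΣA = 7400.00 mm², ΣAx̄ = 370000.00 mm³, ΣAȳ = 725000.00 mm³.
x̄ = 370000.00/7400.00 = 50.00 mm; ȳ = 725000.00/7400.00 = 97.97 mm.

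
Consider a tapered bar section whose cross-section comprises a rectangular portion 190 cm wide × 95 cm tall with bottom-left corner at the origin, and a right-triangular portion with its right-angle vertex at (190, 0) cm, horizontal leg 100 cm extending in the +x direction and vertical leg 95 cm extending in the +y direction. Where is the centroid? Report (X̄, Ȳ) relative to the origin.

X̄ = 121.74 cm, Ȳ = 44.20 cm

rectangular portion: A = 190 × 95 = 18050.00, centroid at (95.00, 47.50).
triangular portion: A = ½·100·95 = 4750.00, centroid at (223.33, 31.67).
ΣA = 22800.00 cm²
ΣAX̄ = (18050.00)(95.00) + (4750.00)(223.33) = 2775583.33 cm³
ΣAȲ = (18050.00)(47.50) + (4750.00)(31.67) = 1007791.67 cm³
X̄ = 2775583.33 / 22800.00 = 121.74 cm
Ȳ = 1007791.67 / 22800.00 = 44.20 cm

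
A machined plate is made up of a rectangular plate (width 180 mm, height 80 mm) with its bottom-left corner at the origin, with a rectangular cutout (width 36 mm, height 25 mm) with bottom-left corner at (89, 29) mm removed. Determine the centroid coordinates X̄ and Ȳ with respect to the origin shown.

X̄ = 88.87 mm, Ȳ = 39.90 mm

plate: A = 180 × 80 = 14400.00, centroid at (90.00, 40.00).
hole: A = −(36 × 25) = -900.00, centroid at (107.00, 41.50).
ΣA = 13500.00 mm², ΣAX̄ = 1199700.00 mm³, ΣAȲ = 538650.00 mm³.
X̄ = 1199700.00/13500.00 = 88.87 mm; Ȳ = 538650.00/13500.00 = 39.90 mm.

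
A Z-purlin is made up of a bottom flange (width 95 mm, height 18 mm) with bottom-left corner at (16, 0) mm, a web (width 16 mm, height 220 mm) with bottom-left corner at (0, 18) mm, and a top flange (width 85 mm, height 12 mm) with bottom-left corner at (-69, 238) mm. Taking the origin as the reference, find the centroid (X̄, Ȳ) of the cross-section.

bottom flange: A = 95 × 18 = 1710.00, centroid at (63.50, 9.00).
web: A = 16 × 220 = 3520.00, centroid at (8.00, 128.00).
top flange: A = 85 × 12 = 1020.00, centroid at (-26.50, 244.00).
ΣA = 6250.00 mm², ΣAX̄ = 109715.00 mm³, ΣAȲ = 714830.00 mm³.
X̄ = 109715.00/6250.00 = 17.55 mm; Ȳ = 714830.00/6250.00 = 114.37 mm.

X̄ = 17.55 mm, Ȳ = 114.37 mm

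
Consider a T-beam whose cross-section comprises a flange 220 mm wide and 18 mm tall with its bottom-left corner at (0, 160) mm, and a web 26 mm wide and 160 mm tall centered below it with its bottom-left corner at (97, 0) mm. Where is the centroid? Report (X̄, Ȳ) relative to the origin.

X̄ = 110.00 mm, Ȳ = 123.40 mm

Part | A | x̄ᵢ | ȳᵢ | A·x̄ᵢ | A·ȳᵢ
web | 4160.00 | 110.00 | 80.00 | 457600.00 | 332800.00
flange | 3960.00 | 110.00 | 169.00 | 435600.00 | 669240.00
Σ | 8120.00 |  |  | 893200.00 | 1002040.00
X̄ = 893200.00 / 8120.00 = 110.00 mm
Ȳ = 1002040.00 / 8120.00 = 123.40 mm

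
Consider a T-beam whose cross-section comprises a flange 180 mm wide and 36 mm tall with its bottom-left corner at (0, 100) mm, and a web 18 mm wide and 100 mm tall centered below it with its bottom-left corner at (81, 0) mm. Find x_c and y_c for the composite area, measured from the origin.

web: A = 18 × 100 = 1800.00, centroid at (90.00, 50.00).
flange: A = 180 × 36 = 6480.00, centroid at (90.00, 118.00).
ΣA = 8280.00 mm²
ΣAx_c = (1800.00)(90.00) + (6480.00)(90.00) = 745200.00 mm³
ΣAy_c = (1800.00)(50.00) + (6480.00)(118.00) = 854640.00 mm³
x_c = 745200.00 / 8280.00 = 90.00 mm
y_c = 854640.00 / 8280.00 = 103.22 mm

x_c = 90.00 mm, y_c = 103.22 mm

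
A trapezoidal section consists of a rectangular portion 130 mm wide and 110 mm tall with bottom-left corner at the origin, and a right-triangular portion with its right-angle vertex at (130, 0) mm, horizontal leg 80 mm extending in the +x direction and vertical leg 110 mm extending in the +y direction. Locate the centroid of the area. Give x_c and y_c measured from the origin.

rectangular portion: A = 130 × 110 = 14300.00, centroid at (65.00, 55.00).
triangular portion: A = ½·80·110 = 4400.00, centroid at (156.67, 36.67).
ΣA = 18700.00 mm²
ΣAx_c = (14300.00)(65.00) + (4400.00)(156.67) = 1618833.33 mm³
ΣAy_c = (14300.00)(55.00) + (4400.00)(36.67) = 947833.33 mm³
x_c = 1618833.33 / 18700.00 = 86.57 mm
y_c = 947833.33 / 18700.00 = 50.69 mm

x_c = 86.57 mm, y_c = 50.69 mm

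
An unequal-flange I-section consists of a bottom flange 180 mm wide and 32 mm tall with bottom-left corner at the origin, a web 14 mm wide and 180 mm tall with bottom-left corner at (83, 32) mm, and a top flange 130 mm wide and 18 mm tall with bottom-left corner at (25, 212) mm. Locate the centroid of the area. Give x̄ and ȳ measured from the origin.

x̄ = 90.00 mm, ȳ = 86.32 mm

Part | A | x̄ᵢ | ȳᵢ | A·x̄ᵢ | A·ȳᵢ
bottom flange | 5760.00 | 90.00 | 16.00 | 518400.00 | 92160.00
web | 2520.00 | 90.00 | 122.00 | 226800.00 | 307440.00
top flange | 2340.00 | 90.00 | 221.00 | 210600.00 | 517140.00
Σ | 10620.00 |  |  | 955800.00 | 916740.00
x̄ = 955800.00 / 10620.00 = 90.00 mm
ȳ = 916740.00 / 10620.00 = 86.32 mm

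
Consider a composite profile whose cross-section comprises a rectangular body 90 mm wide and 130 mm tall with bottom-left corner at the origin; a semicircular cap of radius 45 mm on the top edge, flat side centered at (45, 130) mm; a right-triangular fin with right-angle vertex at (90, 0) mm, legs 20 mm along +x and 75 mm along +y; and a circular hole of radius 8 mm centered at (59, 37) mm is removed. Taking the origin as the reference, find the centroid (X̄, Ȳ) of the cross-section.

X̄ = 47.33 mm, Ȳ = 80.76 mm

Part | A | x̄ᵢ | ȳᵢ | A·x̄ᵢ | A·ȳᵢ
rectangular body | 11700.00 | 45.00 | 65.00 | 526500.00 | 760500.00
semicircular top | 3180.86 | 45.00 | 149.10 | 143138.82 | 474262.13
triangular fin | 750.00 | 96.67 | 25.00 | 72500.00 | 18750.00
hole | -201.06 | 59.00 | 37.00 | -11862.65 | -7439.29
Σ | 15429.80 |  |  | 730276.16 | 1246072.84
X̄ = 730276.16 / 15429.80 = 47.33 mm
Ȳ = 1246072.84 / 15429.80 = 80.76 mm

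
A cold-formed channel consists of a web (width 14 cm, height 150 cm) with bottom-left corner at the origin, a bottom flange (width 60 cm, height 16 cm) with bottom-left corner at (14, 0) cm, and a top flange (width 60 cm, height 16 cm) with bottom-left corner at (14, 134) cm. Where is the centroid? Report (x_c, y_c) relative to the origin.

x_c = 24.67 cm, y_c = 75.00 cm

web: A = 14 × 150 = 2100.00, centroid at (7.00, 75.00).
bottom flange: A = 60 × 16 = 960.00, centroid at (44.00, 8.00).
top flange: A = 60 × 16 = 960.00, centroid at (44.00, 142.00).
ΣA = 4020.00 cm²
ΣAx_c = (2100.00)(7.00) + (960.00)(44.00) + (960.00)(44.00) = 99180.00 cm³
ΣAy_c = (2100.00)(75.00) + (960.00)(8.00) + (960.00)(142.00) = 301500.00 cm³
x_c = 99180.00 / 4020.00 = 24.67 cm
y_c = 301500.00 / 4020.00 = 75.00 cm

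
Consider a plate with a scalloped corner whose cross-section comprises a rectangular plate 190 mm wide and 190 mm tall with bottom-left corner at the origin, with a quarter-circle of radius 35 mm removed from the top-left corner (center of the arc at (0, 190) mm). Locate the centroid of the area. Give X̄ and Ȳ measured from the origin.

plate: A = 190 × 190 = 36100.00, centroid at (95.00, 95.00).
removed quarter-circle: A = −¼π·35² = -962.11, centroid at (14.85, 175.15).
ΣA = 35137.89 mm², ΣAX̄ = 3415208.33 mm³, ΣAȲ = 3260990.24 mm³.
X̄ = 3415208.33/35137.89 = 97.19 mm; Ȳ = 3260990.24/35137.89 = 92.81 mm.

X̄ = 97.19 mm, Ȳ = 92.81 mm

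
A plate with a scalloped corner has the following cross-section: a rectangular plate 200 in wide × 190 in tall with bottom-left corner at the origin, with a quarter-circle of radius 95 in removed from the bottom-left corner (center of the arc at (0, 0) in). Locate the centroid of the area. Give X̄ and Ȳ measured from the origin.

plate: A = 200 × 190 = 38000.00, centroid at (100.00, 95.00).
removed quarter-circle: A = −¼π·95² = -7088.22, centroid at (40.32, 40.32).
ΣA = 30911.78 in², ΣAX̄ = 3514208.33 in³, ΣAȲ = 3324208.33 in³.
X̄ = 3514208.33/30911.78 = 113.69 in; Ȳ = 3324208.33/30911.78 = 107.54 in.

X̄ = 113.69 in, Ȳ = 107.54 in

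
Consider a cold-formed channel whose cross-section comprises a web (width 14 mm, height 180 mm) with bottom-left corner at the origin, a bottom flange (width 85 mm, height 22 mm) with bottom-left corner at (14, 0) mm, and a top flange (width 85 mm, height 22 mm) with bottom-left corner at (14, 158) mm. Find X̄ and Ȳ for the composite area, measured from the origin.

Part | A | x̄ᵢ | ȳᵢ | A·x̄ᵢ | A·ȳᵢ
web | 2520.00 | 7.00 | 90.00 | 17640.00 | 226800.00
bottom flange | 1870.00 | 56.50 | 11.00 | 105655.00 | 20570.00
top flange | 1870.00 | 56.50 | 169.00 | 105655.00 | 316030.00
Σ | 6260.00 |  |  | 228950.00 | 563400.00
X̄ = 228950.00 / 6260.00 = 36.57 mm
Ȳ = 563400.00 / 6260.00 = 90.00 mm

X̄ = 36.57 mm, Ȳ = 90.00 mm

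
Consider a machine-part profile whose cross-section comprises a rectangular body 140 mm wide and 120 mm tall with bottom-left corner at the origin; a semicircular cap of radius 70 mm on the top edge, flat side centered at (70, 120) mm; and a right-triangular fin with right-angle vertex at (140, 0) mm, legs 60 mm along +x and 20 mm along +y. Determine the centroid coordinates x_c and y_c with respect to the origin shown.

x_c = 72.15 mm, y_c = 86.24 mm

rectangular body: A = 140 × 120 = 16800.00, centroid at (70.00, 60.00).
semicircular top: A = ½π·70² = 7696.90, centroid at (70.00, 149.71).
triangular fin: A = ½·60·20 = 600.00, centroid at (160.00, 6.67).
ΣA = 25096.90 mm²
ΣAx_c = (16800.00)(70.00) + (7696.90)(70.00) + (600.00)(160.00) = 1810783.14 mm³
ΣAy_c = (16800.00)(60.00) + (7696.90)(149.71) + (600.00)(6.67) = 2164294.91 mm³
x_c = 1810783.14 / 25096.90 = 72.15 mm
y_c = 2164294.91 / 25096.90 = 86.24 mm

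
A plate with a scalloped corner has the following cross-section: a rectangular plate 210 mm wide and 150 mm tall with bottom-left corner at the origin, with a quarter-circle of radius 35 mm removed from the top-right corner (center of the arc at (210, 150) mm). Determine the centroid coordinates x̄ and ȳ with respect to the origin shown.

x̄ = 102.16 mm, ȳ = 73.11 mm

Part | A | x̄ᵢ | ȳᵢ | A·x̄ᵢ | A·ȳᵢ
plate | 31500.00 | 105.00 | 75.00 | 3307500.00 | 2362500.00
removed quarter-circle | -962.11 | 195.15 | 135.15 | -187752.01 | -130025.25
Σ | 30537.89 |  |  | 3119747.99 | 2232474.75
x̄ = 3119747.99 / 30537.89 = 102.16 mm
ȳ = 2232474.75 / 30537.89 = 73.11 mm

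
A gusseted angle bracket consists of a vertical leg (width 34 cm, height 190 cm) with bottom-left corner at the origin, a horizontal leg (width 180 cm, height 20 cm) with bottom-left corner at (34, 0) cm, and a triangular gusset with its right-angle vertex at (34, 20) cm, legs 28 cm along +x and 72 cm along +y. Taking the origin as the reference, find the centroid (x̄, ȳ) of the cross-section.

x̄ = 54.20 cm, ȳ = 62.71 cm

vertical leg: A = 34 × 190 = 6460.00, centroid at (17.00, 95.00).
horizontal leg: A = 180 × 20 = 3600.00, centroid at (124.00, 10.00).
gusset: A = ½·28·72 = 1008.00, centroid at (43.33, 44.00).
ΣA = 11068.00 cm²
ΣAx̄ = (6460.00)(17.00) + (3600.00)(124.00) + (1008.00)(43.33) = 599900.00 cm³
ΣAȳ = (6460.00)(95.00) + (3600.00)(10.00) + (1008.00)(44.00) = 694052.00 cm³
x̄ = 599900.00 / 11068.00 = 54.20 cm
ȳ = 694052.00 / 11068.00 = 62.71 cm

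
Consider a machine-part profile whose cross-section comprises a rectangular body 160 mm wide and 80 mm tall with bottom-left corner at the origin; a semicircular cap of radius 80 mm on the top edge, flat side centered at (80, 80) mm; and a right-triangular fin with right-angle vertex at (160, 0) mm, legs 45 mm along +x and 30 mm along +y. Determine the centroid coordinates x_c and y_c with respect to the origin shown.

rectangular body: A = 160 × 80 = 12800.00, centroid at (80.00, 40.00).
semicircular top: A = ½π·80² = 10053.10, centroid at (80.00, 113.95).
triangular fin: A = ½·45·30 = 675.00, centroid at (175.00, 10.00).
ΣA = 23528.10 mm², ΣAx_c = 1946372.72 mm³, ΣAy_c = 1664331.05 mm³.
x_c = 1946372.72/23528.10 = 82.73 mm; y_c = 1664331.05/23528.10 = 70.74 mm.

x_c = 82.73 mm, y_c = 70.74 mm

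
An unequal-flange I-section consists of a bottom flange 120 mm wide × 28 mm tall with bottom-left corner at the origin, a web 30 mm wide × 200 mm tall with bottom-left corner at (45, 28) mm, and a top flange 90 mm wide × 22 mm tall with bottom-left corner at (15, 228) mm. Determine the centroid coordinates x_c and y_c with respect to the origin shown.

bottom flange: A = 120 × 28 = 3360.00, centroid at (60.00, 14.00).
web: A = 30 × 200 = 6000.00, centroid at (60.00, 128.00).
top flange: A = 90 × 22 = 1980.00, centroid at (60.00, 239.00).
ΣA = 11340.00 mm², ΣAx_c = 680400.00 mm³, ΣAy_c = 1288260.00 mm³.
x_c = 680400.00/11340.00 = 60.00 mm; y_c = 1288260.00/11340.00 = 113.60 mm.

x_c = 60.00 mm, y_c = 113.60 mm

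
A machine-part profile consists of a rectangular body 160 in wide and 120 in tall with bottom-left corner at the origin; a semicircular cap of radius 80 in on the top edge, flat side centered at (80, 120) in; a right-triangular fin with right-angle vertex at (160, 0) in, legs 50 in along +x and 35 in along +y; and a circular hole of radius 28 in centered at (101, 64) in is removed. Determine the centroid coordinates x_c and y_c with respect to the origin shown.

x_c = 81.19 in, y_c = 92.26 in

rectangular body: A = 160 × 120 = 19200.00, centroid at (80.00, 60.00).
semicircular top: A = ½π·80² = 10053.10, centroid at (80.00, 153.95).
triangular fin: A = ½·50·35 = 875.00, centroid at (176.67, 11.67).
hole: A = −π·28² = -2463.01, centroid at (101.00, 64.00).
ΣA = 27665.09 in²
ΣAx_c = (19200.00)(80.00) + (10053.10)(80.00) + (875.00)(176.67) + (-2463.01)(101.00) = 2246067.18 in³
ΣAy_c = (19200.00)(60.00) + (10053.10)(153.95) + (875.00)(11.67) + (-2463.01)(64.00) = 2552280.69 in³
x_c = 2246067.18 / 27665.09 = 81.19 in
y_c = 2552280.69 / 27665.09 = 92.26 in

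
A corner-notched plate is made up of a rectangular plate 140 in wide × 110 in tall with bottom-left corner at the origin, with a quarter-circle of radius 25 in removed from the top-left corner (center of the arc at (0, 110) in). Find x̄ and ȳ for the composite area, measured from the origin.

x̄ = 71.96 in, ȳ = 53.54 in

plate: A = 140 × 110 = 15400.00, centroid at (70.00, 55.00).
removed quarter-circle: A = −¼π·25² = -490.87, centroid at (10.61, 99.39).
ΣA = 14909.13 in², ΣAx̄ = 1072791.67 in³, ΣAȳ = 798212.21 in³.
x̄ = 1072791.67/14909.13 = 71.96 in; ȳ = 798212.21/14909.13 = 53.54 in.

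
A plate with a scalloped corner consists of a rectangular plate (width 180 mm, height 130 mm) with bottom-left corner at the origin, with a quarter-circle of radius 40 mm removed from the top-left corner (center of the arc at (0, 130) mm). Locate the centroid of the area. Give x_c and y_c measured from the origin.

plate: A = 180 × 130 = 23400.00, centroid at (90.00, 65.00).
removed quarter-circle: A = −¼π·40² = -1256.64, centroid at (16.98, 113.02).
ΣA = 22143.36 mm²
ΣAx_c = (23400.00)(90.00) + (-1256.64)(16.98) = 2084666.67 mm³
ΣAy_c = (23400.00)(65.00) + (-1256.64)(113.02) = 1378970.52 mm³
x_c = 2084666.67 / 22143.36 = 94.14 mm
y_c = 1378970.52 / 22143.36 = 62.27 mm

x_c = 94.14 mm, y_c = 62.27 mm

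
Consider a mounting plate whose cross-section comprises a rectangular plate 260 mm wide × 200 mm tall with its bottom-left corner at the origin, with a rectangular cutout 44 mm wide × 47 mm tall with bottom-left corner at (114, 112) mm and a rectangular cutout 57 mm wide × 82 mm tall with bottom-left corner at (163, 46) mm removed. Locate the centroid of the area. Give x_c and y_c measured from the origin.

x_c = 123.37 mm, y_c = 99.72 mm

plate: A = 260 × 200 = 52000.00, centroid at (130.00, 100.00).
hole 1: A = −(44 × 47) = -2068.00, centroid at (136.00, 135.50).
hole 2: A = −(57 × 82) = -4674.00, centroid at (191.50, 87.00).
ΣA = 45258.00 mm²
ΣAx_c = (52000.00)(130.00) + (-2068.00)(136.00) + (-4674.00)(191.50) = 5583681.00 mm³
ΣAy_c = (52000.00)(100.00) + (-2068.00)(135.50) + (-4674.00)(87.00) = 4513148.00 mm³
x_c = 5583681.00 / 45258.00 = 123.37 mm
y_c = 4513148.00 / 45258.00 = 99.72 mm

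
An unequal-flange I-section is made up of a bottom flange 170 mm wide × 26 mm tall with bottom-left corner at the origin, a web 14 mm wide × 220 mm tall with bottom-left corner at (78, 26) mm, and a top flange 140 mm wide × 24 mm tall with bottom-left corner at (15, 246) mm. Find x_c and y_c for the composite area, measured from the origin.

bottom flange: A = 170 × 26 = 4420.00, centroid at (85.00, 13.00).
web: A = 14 × 220 = 3080.00, centroid at (85.00, 136.00).
top flange: A = 140 × 24 = 3360.00, centroid at (85.00, 258.00).
ΣA = 10860.00 mm², ΣAx_c = 923100.00 mm³, ΣAy_c = 1343220.00 mm³.
x_c = 923100.00/10860.00 = 85.00 mm; y_c = 1343220.00/10860.00 = 123.69 mm.

x_c = 85.00 mm, y_c = 123.69 mm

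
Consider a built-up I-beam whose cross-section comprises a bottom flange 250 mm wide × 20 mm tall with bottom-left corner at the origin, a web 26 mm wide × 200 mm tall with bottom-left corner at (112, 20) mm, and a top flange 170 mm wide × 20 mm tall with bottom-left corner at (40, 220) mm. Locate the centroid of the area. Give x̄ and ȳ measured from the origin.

x̄ = 125.00 mm, ȳ = 107.06 mm

bottom flange: A = 250 × 20 = 5000.00, centroid at (125.00, 10.00).
web: A = 26 × 200 = 5200.00, centroid at (125.00, 120.00).
top flange: A = 170 × 20 = 3400.00, centroid at (125.00, 230.00).
ΣA = 13600.00 mm²
ΣAx̄ = (5000.00)(125.00) + (5200.00)(125.00) + (3400.00)(125.00) = 1700000.00 mm³
ΣAȳ = (5000.00)(10.00) + (5200.00)(120.00) + (3400.00)(230.00) = 1456000.00 mm³
x̄ = 1700000.00 / 13600.00 = 125.00 mm
ȳ = 1456000.00 / 13600.00 = 107.06 mm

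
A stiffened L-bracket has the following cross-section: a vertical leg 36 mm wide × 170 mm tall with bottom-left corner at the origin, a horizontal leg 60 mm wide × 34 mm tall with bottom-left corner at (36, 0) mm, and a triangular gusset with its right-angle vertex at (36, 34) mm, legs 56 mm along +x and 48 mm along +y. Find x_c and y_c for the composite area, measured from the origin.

x_c = 33.49 mm, y_c = 65.45 mm

Part | A | x̄ᵢ | ȳᵢ | A·x̄ᵢ | A·ȳᵢ
vertical leg | 6120.00 | 18.00 | 85.00 | 110160.00 | 520200.00
horizontal leg | 2040.00 | 66.00 | 17.00 | 134640.00 | 34680.00
gusset | 1344.00 | 54.67 | 50.00 | 73472.00 | 67200.00
Σ | 9504.00 |  |  | 318272.00 | 622080.00
x_c = 318272.00 / 9504.00 = 33.49 mm
y_c = 622080.00 / 9504.00 = 65.45 mm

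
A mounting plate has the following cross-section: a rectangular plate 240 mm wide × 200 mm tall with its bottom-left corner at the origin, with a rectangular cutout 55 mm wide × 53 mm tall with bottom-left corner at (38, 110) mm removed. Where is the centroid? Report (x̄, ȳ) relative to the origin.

plate: A = 240 × 200 = 48000.00, centroid at (120.00, 100.00).
hole: A = −(55 × 53) = -2915.00, centroid at (65.50, 136.50).
ΣA = 45085.00 mm², ΣAx̄ = 5569067.50 mm³, ΣAȳ = 4402102.50 mm³.
x̄ = 5569067.50/45085.00 = 123.52 mm; ȳ = 4402102.50/45085.00 = 97.64 mm.

x̄ = 123.52 mm, ȳ = 97.64 mm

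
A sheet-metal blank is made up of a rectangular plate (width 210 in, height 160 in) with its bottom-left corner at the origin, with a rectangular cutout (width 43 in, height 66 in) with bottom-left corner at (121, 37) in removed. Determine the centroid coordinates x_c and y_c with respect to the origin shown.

x_c = 101.54 in, y_c = 80.92 in

plate: A = 210 × 160 = 33600.00, centroid at (105.00, 80.00).
hole: A = −(43 × 66) = -2838.00, centroid at (142.50, 70.00).
ΣA = 30762.00 in², ΣAx_c = 3123585.00 in³, ΣAy_c = 2489340.00 in³.
x_c = 3123585.00/30762.00 = 101.54 in; y_c = 2489340.00/30762.00 = 80.92 in.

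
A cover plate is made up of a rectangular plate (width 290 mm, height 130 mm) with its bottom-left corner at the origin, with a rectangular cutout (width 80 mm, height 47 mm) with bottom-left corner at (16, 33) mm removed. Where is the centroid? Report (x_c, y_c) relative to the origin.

plate: A = 290 × 130 = 37700.00, centroid at (145.00, 65.00).
hole: A = −(80 × 47) = -3760.00, centroid at (56.00, 56.50).
ΣA = 33940.00 mm²
ΣAx_c = (37700.00)(145.00) + (-3760.00)(56.00) = 5255940.00 mm³
ΣAy_c = (37700.00)(65.00) + (-3760.00)(56.50) = 2238060.00 mm³
x_c = 5255940.00 / 33940.00 = 154.86 mm
y_c = 2238060.00 / 33940.00 = 65.94 mm

x_c = 154.86 mm, y_c = 65.94 mm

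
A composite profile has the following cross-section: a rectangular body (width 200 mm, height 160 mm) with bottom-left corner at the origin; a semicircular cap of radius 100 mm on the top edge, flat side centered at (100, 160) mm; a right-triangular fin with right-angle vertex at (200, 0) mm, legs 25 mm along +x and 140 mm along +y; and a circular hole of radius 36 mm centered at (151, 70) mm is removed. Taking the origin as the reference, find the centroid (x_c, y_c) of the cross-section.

x_c = 99.60 mm, y_c = 121.99 mm

Part | A | x̄ᵢ | ȳᵢ | A·x̄ᵢ | A·ȳᵢ
rectangular body | 32000.00 | 100.00 | 80.00 | 3200000.00 | 2560000.00
semicircular top | 15707.96 | 100.00 | 202.44 | 1570796.33 | 3179940.79
triangular fin | 1750.00 | 208.33 | 46.67 | 364583.33 | 81666.67
hole | -4071.50 | 151.00 | 70.00 | -614797.12 | -285005.29
Σ | 45386.46 |  |  | 4520582.54 | 5536602.17
x_c = 4520582.54 / 45386.46 = 99.60 mm
y_c = 5536602.17 / 45386.46 = 121.99 mm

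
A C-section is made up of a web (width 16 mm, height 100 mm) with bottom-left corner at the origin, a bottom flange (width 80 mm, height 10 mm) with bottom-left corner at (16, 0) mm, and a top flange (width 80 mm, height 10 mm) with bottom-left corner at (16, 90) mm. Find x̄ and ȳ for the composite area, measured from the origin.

web: A = 16 × 100 = 1600.00, centroid at (8.00, 50.00).
bottom flange: A = 80 × 10 = 800.00, centroid at (56.00, 5.00).
top flange: A = 80 × 10 = 800.00, centroid at (56.00, 95.00).
ΣA = 3200.00 mm²
ΣAx̄ = (1600.00)(8.00) + (800.00)(56.00) + (800.00)(56.00) = 102400.00 mm³
ΣAȳ = (1600.00)(50.00) + (800.00)(5.00) + (800.00)(95.00) = 160000.00 mm³
x̄ = 102400.00 / 3200.00 = 32.00 mm
ȳ = 160000.00 / 3200.00 = 50.00 mm

x̄ = 32.00 mm, ȳ = 50.00 mm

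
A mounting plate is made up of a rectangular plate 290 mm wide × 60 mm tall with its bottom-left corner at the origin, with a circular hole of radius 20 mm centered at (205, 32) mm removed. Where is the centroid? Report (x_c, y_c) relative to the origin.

plate: A = 290 × 60 = 17400.00, centroid at (145.00, 30.00).
hole: A = −π·20² = -1256.64, centroid at (205.00, 32.00).
ΣA = 16143.36 mm²
ΣAx_c = (17400.00)(145.00) + (-1256.64)(205.00) = 2265389.40 mm³
ΣAy_c = (17400.00)(30.00) + (-1256.64)(32.00) = 481787.61 mm³
x_c = 2265389.40 / 16143.36 = 140.33 mm
y_c = 481787.61 / 16143.36 = 29.84 mm

x_c = 140.33 mm, y_c = 29.84 mm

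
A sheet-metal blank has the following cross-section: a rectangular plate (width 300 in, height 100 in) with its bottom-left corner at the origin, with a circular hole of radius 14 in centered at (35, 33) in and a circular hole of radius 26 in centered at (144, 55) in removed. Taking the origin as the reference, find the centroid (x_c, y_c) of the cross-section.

plate: A = 300 × 100 = 30000.00, centroid at (150.00, 50.00).
hole 1: A = −π·14² = -615.75, centroid at (35.00, 33.00).
hole 2: A = −π·26² = -2123.72, centroid at (144.00, 55.00).
ΣA = 27260.53 in²
ΣAx_c = (30000.00)(150.00) + (-615.75)(35.00) + (-2123.72)(144.00) = 4172633.48 in³
ΣAy_c = (30000.00)(50.00) + (-615.75)(33.00) + (-2123.72)(55.00) = 1362875.76 in³
x_c = 4172633.48 / 27260.53 = 153.07 in
y_c = 1362875.76 / 27260.53 = 49.99 in

x_c = 153.07 in, y_c = 49.99 in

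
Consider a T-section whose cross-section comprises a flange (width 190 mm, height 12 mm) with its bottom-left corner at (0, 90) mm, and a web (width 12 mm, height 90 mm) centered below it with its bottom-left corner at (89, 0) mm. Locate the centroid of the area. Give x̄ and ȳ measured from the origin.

Part | A | x̄ᵢ | ȳᵢ | A·x̄ᵢ | A·ȳᵢ
web | 1080.00 | 95.00 | 45.00 | 102600.00 | 48600.00
flange | 2280.00 | 95.00 | 96.00 | 216600.00 | 218880.00
Σ | 3360.00 |  |  | 319200.00 | 267480.00
x̄ = 319200.00 / 3360.00 = 95.00 mm
ȳ = 267480.00 / 3360.00 = 79.61 mm

x̄ = 95.00 mm, ȳ = 79.61 mm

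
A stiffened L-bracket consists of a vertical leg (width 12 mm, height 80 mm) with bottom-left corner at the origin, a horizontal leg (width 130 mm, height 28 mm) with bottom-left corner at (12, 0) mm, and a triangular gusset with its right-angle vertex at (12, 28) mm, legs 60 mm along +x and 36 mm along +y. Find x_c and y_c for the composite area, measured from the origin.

x_c = 56.44 mm, y_c = 23.34 mm

vertical leg: A = 12 × 80 = 960.00, centroid at (6.00, 40.00).
horizontal leg: A = 130 × 28 = 3640.00, centroid at (77.00, 14.00).
gusset: A = ½·60·36 = 1080.00, centroid at (32.00, 40.00).
ΣA = 5680.00 mm²
ΣAx_c = (960.00)(6.00) + (3640.00)(77.00) + (1080.00)(32.00) = 320600.00 mm³
ΣAy_c = (960.00)(40.00) + (3640.00)(14.00) + (1080.00)(40.00) = 132560.00 mm³
x_c = 320600.00 / 5680.00 = 56.44 mm
y_c = 132560.00 / 5680.00 = 23.34 mm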